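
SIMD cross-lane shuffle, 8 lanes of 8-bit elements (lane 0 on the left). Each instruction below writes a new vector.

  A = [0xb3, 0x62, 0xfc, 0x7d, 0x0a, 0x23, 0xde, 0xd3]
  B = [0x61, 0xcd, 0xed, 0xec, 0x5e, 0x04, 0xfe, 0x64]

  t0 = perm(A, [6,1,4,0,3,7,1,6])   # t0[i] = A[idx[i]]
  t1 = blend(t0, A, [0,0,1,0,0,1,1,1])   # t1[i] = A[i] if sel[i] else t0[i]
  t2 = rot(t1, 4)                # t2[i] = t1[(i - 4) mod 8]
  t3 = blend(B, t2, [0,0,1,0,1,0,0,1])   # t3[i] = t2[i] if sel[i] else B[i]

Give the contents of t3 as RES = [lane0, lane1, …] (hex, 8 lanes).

t0 = [0xde, 0x62, 0x0a, 0xb3, 0x7d, 0xd3, 0x62, 0xde]
t1 = [0xde, 0x62, 0xfc, 0xb3, 0x7d, 0x23, 0xde, 0xd3]
t2 = [0x7d, 0x23, 0xde, 0xd3, 0xde, 0x62, 0xfc, 0xb3]
t3 = [0x61, 0xcd, 0xde, 0xec, 0xde, 0x04, 0xfe, 0xb3]

RES = [0x61, 0xcd, 0xde, 0xec, 0xde, 0x04, 0xfe, 0xb3]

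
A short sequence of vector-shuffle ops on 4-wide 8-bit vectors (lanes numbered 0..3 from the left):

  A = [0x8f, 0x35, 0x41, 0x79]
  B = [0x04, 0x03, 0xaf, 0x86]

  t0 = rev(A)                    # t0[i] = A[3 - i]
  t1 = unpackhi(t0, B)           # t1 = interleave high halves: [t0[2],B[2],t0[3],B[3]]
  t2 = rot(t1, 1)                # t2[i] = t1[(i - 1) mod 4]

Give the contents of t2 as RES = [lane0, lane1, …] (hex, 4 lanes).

RES = [0x86, 0x35, 0xaf, 0x8f]

→ t0 |79|41|35|8f|
→ t1 |35|af|8f|86|
→ t2 |86|35|af|8f|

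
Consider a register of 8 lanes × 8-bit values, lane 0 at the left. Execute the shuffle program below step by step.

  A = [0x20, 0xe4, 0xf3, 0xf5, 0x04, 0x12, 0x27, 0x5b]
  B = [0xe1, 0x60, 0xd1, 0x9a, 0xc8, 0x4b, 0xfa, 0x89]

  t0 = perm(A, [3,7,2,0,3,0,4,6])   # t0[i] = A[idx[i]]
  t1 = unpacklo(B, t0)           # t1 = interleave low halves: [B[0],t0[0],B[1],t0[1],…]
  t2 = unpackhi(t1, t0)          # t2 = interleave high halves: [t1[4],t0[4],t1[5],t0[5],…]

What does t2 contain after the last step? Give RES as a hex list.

RES = [0xd1, 0xf5, 0xf3, 0x20, 0x9a, 0x04, 0x20, 0x27]

t0 = [0xf5, 0x5b, 0xf3, 0x20, 0xf5, 0x20, 0x04, 0x27]
t1 = [0xe1, 0xf5, 0x60, 0x5b, 0xd1, 0xf3, 0x9a, 0x20]
t2 = [0xd1, 0xf5, 0xf3, 0x20, 0x9a, 0x04, 0x20, 0x27]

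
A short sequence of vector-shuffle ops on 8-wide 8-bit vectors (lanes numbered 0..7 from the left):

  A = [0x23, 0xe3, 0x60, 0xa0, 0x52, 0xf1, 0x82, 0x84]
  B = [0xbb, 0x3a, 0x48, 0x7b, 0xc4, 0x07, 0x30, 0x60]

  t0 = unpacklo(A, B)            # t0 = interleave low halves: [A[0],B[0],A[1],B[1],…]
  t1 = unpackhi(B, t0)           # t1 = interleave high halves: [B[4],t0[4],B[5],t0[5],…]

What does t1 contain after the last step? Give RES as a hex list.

  t0: 23 bb e3 3a 60 48 a0 7b
  t1: c4 60 07 48 30 a0 60 7b

RES = [0xc4, 0x60, 0x07, 0x48, 0x30, 0xa0, 0x60, 0x7b]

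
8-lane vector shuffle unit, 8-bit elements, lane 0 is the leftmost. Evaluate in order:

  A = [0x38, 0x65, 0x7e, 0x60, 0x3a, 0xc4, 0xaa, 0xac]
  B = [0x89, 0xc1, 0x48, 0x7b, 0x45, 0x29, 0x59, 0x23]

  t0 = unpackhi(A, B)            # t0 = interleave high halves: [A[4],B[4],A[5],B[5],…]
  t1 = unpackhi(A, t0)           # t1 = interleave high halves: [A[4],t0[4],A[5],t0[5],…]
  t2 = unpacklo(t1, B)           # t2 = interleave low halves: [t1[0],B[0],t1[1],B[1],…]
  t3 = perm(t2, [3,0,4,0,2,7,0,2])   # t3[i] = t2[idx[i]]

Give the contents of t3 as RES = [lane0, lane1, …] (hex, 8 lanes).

t0 = [0x3a, 0x45, 0xc4, 0x29, 0xaa, 0x59, 0xac, 0x23]
t1 = [0x3a, 0xaa, 0xc4, 0x59, 0xaa, 0xac, 0xac, 0x23]
t2 = [0x3a, 0x89, 0xaa, 0xc1, 0xc4, 0x48, 0x59, 0x7b]
t3 = [0xc1, 0x3a, 0xc4, 0x3a, 0xaa, 0x7b, 0x3a, 0xaa]

RES = [ 0xc1  0x3a  0xc4  0x3a  0xaa  0x7b  0x3a  0xaa ]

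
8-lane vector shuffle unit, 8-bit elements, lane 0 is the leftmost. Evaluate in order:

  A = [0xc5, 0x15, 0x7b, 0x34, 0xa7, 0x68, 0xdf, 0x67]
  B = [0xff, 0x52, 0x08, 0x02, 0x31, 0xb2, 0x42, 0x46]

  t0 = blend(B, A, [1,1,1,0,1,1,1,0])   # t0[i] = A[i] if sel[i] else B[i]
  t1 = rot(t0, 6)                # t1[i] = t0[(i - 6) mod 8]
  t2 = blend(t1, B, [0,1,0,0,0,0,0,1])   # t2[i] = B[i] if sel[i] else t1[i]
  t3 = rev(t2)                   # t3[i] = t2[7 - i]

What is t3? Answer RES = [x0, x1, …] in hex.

RES = [ 0x46  0xc5  0x46  0xdf  0x68  0xa7  0x52  0x7b ]

t0 = [0xc5, 0x15, 0x7b, 0x02, 0xa7, 0x68, 0xdf, 0x46]
t1 = [0x7b, 0x02, 0xa7, 0x68, 0xdf, 0x46, 0xc5, 0x15]
t2 = [0x7b, 0x52, 0xa7, 0x68, 0xdf, 0x46, 0xc5, 0x46]
t3 = [0x46, 0xc5, 0x46, 0xdf, 0x68, 0xa7, 0x52, 0x7b]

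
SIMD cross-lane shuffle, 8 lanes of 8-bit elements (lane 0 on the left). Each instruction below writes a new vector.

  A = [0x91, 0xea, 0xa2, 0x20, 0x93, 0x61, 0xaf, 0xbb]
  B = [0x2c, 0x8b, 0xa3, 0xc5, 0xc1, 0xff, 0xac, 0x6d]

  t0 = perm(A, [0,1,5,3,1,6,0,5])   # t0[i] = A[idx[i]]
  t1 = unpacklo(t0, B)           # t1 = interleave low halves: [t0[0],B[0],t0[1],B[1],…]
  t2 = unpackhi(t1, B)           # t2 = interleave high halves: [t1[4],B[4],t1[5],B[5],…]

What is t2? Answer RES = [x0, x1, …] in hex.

RES = [ 0x61  0xc1  0xa3  0xff  0x20  0xac  0xc5  0x6d ]

→ t0 |91|ea|61|20|ea|af|91|61|
→ t1 |91|2c|ea|8b|61|a3|20|c5|
→ t2 |61|c1|a3|ff|20|ac|c5|6d|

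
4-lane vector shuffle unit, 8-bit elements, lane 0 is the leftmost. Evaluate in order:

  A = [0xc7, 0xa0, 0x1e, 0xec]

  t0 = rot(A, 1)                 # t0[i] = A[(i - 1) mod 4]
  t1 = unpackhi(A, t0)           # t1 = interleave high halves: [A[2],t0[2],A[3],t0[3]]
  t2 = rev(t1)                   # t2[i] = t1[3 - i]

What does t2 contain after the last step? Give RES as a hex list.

→ t0 |ec|c7|a0|1e|
→ t1 |1e|a0|ec|1e|
→ t2 |1e|ec|a0|1e|

RES = [0x1e, 0xec, 0xa0, 0x1e]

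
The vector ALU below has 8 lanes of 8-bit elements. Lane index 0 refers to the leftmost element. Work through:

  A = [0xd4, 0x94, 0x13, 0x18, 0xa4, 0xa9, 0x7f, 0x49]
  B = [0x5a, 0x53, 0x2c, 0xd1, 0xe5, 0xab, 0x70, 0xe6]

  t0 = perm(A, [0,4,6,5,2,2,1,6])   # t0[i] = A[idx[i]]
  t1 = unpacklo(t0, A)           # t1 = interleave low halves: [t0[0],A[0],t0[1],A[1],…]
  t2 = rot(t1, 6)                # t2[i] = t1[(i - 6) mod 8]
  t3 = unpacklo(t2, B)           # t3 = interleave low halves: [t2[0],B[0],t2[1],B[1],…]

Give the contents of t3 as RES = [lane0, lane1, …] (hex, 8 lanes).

t0 = [0xd4, 0xa4, 0x7f, 0xa9, 0x13, 0x13, 0x94, 0x7f]
t1 = [0xd4, 0xd4, 0xa4, 0x94, 0x7f, 0x13, 0xa9, 0x18]
t2 = [0xa4, 0x94, 0x7f, 0x13, 0xa9, 0x18, 0xd4, 0xd4]
t3 = [0xa4, 0x5a, 0x94, 0x53, 0x7f, 0x2c, 0x13, 0xd1]

RES = [ 0xa4  0x5a  0x94  0x53  0x7f  0x2c  0x13  0xd1 ]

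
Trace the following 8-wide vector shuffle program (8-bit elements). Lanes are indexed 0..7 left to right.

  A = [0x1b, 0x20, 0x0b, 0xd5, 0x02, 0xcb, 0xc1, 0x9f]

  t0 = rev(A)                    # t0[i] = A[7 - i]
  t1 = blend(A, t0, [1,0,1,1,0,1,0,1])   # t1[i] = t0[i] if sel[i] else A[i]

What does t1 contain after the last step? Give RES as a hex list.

RES = [0x9f, 0x20, 0xcb, 0x02, 0x02, 0x0b, 0xc1, 0x1b]

t0 = [0x9f, 0xc1, 0xcb, 0x02, 0xd5, 0x0b, 0x20, 0x1b]
t1 = [0x9f, 0x20, 0xcb, 0x02, 0x02, 0x0b, 0xc1, 0x1b]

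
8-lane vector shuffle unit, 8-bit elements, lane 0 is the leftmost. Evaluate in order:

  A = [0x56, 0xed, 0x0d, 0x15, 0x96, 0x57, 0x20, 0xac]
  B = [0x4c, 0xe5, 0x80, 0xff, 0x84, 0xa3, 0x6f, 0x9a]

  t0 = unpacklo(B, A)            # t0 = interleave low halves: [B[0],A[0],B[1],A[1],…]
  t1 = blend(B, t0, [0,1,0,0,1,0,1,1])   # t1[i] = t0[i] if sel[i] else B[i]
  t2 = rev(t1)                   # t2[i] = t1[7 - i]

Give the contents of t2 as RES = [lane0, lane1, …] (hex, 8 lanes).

RES = [0x15, 0xff, 0xa3, 0x80, 0xff, 0x80, 0x56, 0x4c]

→ t0 |4c|56|e5|ed|80|0d|ff|15|
→ t1 |4c|56|80|ff|80|a3|ff|15|
→ t2 |15|ff|a3|80|ff|80|56|4c|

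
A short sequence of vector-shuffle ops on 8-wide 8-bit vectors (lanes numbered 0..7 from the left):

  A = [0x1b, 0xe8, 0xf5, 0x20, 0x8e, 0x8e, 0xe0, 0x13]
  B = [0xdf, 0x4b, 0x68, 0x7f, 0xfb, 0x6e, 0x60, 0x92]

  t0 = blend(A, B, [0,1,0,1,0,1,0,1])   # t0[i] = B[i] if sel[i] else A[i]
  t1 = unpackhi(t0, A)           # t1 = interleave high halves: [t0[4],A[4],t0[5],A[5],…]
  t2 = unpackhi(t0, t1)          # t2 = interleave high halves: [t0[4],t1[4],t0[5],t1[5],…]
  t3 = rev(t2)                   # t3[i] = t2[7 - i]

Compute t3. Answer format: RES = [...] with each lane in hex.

→ t0 |1b|4b|f5|7f|8e|6e|e0|92|
→ t1 |8e|8e|6e|8e|e0|e0|92|13|
→ t2 |8e|e0|6e|e0|e0|92|92|13|
→ t3 |13|92|92|e0|e0|6e|e0|8e|

RES = [0x13, 0x92, 0x92, 0xe0, 0xe0, 0x6e, 0xe0, 0x8e]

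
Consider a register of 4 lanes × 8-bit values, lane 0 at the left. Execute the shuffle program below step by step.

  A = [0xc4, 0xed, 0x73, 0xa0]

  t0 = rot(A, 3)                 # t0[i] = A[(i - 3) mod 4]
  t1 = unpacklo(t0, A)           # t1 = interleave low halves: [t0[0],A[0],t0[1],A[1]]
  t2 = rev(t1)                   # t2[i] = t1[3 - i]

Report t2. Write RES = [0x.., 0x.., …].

RES = [ 0xed  0x73  0xc4  0xed ]

  t0: ed 73 a0 c4
  t1: ed c4 73 ed
  t2: ed 73 c4 ed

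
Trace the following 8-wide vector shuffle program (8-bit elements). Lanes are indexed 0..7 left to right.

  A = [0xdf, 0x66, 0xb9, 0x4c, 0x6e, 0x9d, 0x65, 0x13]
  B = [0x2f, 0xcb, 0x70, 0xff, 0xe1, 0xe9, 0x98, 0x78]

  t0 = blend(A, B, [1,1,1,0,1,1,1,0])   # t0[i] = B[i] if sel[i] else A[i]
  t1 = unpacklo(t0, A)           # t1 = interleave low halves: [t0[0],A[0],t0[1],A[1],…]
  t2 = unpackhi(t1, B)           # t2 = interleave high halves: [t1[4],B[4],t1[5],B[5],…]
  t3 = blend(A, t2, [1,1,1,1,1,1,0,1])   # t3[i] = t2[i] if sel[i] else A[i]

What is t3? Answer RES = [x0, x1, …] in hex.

RES = [ 0x70  0xe1  0xb9  0xe9  0x4c  0x98  0x65  0x78 ]

  t0: 2f cb 70 4c e1 e9 98 13
  t1: 2f df cb 66 70 b9 4c 4c
  t2: 70 e1 b9 e9 4c 98 4c 78
  t3: 70 e1 b9 e9 4c 98 65 78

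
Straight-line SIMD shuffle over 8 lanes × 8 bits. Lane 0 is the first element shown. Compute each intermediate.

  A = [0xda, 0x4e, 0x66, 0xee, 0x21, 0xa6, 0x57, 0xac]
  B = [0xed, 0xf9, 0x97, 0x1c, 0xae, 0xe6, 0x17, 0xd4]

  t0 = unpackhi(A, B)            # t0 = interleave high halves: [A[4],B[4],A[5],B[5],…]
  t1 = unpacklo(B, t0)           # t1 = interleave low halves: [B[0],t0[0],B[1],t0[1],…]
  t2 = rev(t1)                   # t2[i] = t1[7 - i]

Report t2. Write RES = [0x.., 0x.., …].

RES = [0xe6, 0x1c, 0xa6, 0x97, 0xae, 0xf9, 0x21, 0xed]

→ t0 |21|ae|a6|e6|57|17|ac|d4|
→ t1 |ed|21|f9|ae|97|a6|1c|e6|
→ t2 |e6|1c|a6|97|ae|f9|21|ed|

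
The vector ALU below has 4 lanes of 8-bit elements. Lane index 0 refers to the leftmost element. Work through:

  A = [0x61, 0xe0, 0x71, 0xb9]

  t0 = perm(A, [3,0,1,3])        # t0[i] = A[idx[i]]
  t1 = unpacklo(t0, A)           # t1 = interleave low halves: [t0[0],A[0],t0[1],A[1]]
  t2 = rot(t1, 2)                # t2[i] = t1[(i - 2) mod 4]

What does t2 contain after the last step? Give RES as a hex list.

RES = [0x61, 0xe0, 0xb9, 0x61]

  t0: b9 61 e0 b9
  t1: b9 61 61 e0
  t2: 61 e0 b9 61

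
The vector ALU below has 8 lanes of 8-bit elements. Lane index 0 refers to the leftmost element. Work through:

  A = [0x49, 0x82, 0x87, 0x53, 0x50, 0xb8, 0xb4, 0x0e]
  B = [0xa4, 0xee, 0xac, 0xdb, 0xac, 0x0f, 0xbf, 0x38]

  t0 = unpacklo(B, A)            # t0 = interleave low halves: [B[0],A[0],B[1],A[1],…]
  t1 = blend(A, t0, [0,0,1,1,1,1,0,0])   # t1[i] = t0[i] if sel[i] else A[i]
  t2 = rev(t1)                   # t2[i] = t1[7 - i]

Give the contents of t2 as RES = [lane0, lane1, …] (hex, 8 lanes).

RES = [ 0x0e  0xb4  0x87  0xac  0x82  0xee  0x82  0x49 ]

  t0: a4 49 ee 82 ac 87 db 53
  t1: 49 82 ee 82 ac 87 b4 0e
  t2: 0e b4 87 ac 82 ee 82 49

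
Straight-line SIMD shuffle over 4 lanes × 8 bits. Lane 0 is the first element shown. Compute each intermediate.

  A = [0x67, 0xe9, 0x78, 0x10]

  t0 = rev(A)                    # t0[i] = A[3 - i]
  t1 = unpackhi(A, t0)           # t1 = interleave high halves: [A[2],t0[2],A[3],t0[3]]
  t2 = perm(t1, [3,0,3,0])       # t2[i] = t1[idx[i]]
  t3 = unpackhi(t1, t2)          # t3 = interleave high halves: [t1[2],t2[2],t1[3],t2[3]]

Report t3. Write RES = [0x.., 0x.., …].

t0 = [0x10, 0x78, 0xe9, 0x67]
t1 = [0x78, 0xe9, 0x10, 0x67]
t2 = [0x67, 0x78, 0x67, 0x78]
t3 = [0x10, 0x67, 0x67, 0x78]

RES = [ 0x10  0x67  0x67  0x78 ]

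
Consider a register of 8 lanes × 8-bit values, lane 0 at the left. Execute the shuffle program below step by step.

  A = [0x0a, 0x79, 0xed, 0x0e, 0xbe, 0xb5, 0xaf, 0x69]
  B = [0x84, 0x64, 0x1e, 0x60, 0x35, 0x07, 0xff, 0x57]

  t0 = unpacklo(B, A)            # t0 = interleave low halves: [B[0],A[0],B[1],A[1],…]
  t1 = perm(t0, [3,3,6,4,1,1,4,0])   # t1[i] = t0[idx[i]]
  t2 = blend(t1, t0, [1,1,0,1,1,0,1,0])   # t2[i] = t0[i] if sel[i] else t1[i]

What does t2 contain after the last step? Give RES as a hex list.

RES = [ 0x84  0x0a  0x60  0x79  0x1e  0x0a  0x60  0x84 ]

→ t0 |84|0a|64|79|1e|ed|60|0e|
→ t1 |79|79|60|1e|0a|0a|1e|84|
→ t2 |84|0a|60|79|1e|0a|60|84|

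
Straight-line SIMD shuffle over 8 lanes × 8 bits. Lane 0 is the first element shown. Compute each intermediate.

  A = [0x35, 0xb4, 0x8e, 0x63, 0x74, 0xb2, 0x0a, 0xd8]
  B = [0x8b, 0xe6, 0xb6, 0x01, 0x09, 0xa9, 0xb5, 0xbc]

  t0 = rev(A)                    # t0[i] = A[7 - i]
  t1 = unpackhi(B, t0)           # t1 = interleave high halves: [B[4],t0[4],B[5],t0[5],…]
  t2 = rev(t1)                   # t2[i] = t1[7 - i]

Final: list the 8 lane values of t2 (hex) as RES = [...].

  t0: d8 0a b2 74 63 8e b4 35
  t1: 09 63 a9 8e b5 b4 bc 35
  t2: 35 bc b4 b5 8e a9 63 09

RES = [0x35, 0xbc, 0xb4, 0xb5, 0x8e, 0xa9, 0x63, 0x09]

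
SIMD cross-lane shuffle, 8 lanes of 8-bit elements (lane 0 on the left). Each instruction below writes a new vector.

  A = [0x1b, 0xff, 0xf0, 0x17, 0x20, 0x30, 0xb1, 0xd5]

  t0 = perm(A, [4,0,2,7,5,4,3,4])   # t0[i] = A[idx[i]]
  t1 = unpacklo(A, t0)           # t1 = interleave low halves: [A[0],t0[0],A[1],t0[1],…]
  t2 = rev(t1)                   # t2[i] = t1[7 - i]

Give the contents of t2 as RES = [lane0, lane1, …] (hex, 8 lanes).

→ t0 |20|1b|f0|d5|30|20|17|20|
→ t1 |1b|20|ff|1b|f0|f0|17|d5|
→ t2 |d5|17|f0|f0|1b|ff|20|1b|

RES = [0xd5, 0x17, 0xf0, 0xf0, 0x1b, 0xff, 0x20, 0x1b]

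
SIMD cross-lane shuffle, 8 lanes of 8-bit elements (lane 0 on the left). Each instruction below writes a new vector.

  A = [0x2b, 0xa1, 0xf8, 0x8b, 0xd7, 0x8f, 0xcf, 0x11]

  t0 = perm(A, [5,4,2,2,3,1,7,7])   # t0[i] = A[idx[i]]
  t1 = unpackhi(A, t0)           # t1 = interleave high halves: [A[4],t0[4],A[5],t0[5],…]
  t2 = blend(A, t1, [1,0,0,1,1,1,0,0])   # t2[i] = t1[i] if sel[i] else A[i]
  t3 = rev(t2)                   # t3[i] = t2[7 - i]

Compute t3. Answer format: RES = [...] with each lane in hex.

t0 = [0x8f, 0xd7, 0xf8, 0xf8, 0x8b, 0xa1, 0x11, 0x11]
t1 = [0xd7, 0x8b, 0x8f, 0xa1, 0xcf, 0x11, 0x11, 0x11]
t2 = [0xd7, 0xa1, 0xf8, 0xa1, 0xcf, 0x11, 0xcf, 0x11]
t3 = [0x11, 0xcf, 0x11, 0xcf, 0xa1, 0xf8, 0xa1, 0xd7]

RES = [ 0x11  0xcf  0x11  0xcf  0xa1  0xf8  0xa1  0xd7 ]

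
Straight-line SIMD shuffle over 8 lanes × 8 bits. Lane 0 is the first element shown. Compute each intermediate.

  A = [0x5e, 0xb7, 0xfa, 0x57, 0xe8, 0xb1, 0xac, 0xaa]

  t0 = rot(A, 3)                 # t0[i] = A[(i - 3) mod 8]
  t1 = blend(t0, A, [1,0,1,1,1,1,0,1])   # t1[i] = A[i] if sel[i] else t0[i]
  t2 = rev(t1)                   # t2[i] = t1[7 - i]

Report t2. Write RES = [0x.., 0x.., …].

  t0: b1 ac aa 5e b7 fa 57 e8
  t1: 5e ac fa 57 e8 b1 57 aa
  t2: aa 57 b1 e8 57 fa ac 5e

RES = [ 0xaa  0x57  0xb1  0xe8  0x57  0xfa  0xac  0x5e ]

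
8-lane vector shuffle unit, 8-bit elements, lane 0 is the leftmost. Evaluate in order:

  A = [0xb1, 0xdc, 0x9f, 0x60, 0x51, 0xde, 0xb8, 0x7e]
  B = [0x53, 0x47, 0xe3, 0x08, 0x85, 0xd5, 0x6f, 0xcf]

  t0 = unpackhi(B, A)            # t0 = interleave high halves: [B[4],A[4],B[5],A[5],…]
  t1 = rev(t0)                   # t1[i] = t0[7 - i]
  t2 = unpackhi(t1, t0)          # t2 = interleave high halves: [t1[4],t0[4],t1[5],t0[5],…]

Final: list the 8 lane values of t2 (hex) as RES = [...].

  t0: 85 51 d5 de 6f b8 cf 7e
  t1: 7e cf b8 6f de d5 51 85
  t2: de 6f d5 b8 51 cf 85 7e

RES = [0xde, 0x6f, 0xd5, 0xb8, 0x51, 0xcf, 0x85, 0x7e]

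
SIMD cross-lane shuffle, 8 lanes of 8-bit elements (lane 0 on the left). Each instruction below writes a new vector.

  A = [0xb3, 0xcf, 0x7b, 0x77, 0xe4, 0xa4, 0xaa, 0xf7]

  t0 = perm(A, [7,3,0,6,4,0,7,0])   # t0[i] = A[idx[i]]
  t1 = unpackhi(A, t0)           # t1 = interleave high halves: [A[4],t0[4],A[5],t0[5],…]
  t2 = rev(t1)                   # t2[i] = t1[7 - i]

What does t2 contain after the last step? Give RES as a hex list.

RES = [ 0xb3  0xf7  0xf7  0xaa  0xb3  0xa4  0xe4  0xe4 ]

t0 = [0xf7, 0x77, 0xb3, 0xaa, 0xe4, 0xb3, 0xf7, 0xb3]
t1 = [0xe4, 0xe4, 0xa4, 0xb3, 0xaa, 0xf7, 0xf7, 0xb3]
t2 = [0xb3, 0xf7, 0xf7, 0xaa, 0xb3, 0xa4, 0xe4, 0xe4]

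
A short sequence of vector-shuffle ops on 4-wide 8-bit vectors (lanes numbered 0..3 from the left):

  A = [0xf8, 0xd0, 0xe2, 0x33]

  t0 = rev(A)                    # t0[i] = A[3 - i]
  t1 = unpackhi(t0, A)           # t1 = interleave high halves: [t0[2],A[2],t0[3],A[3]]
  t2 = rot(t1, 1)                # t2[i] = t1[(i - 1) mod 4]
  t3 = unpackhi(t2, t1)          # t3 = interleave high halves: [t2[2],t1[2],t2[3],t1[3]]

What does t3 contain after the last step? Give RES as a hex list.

RES = [ 0xe2  0xf8  0xf8  0x33 ]

t0 = [0x33, 0xe2, 0xd0, 0xf8]
t1 = [0xd0, 0xe2, 0xf8, 0x33]
t2 = [0x33, 0xd0, 0xe2, 0xf8]
t3 = [0xe2, 0xf8, 0xf8, 0x33]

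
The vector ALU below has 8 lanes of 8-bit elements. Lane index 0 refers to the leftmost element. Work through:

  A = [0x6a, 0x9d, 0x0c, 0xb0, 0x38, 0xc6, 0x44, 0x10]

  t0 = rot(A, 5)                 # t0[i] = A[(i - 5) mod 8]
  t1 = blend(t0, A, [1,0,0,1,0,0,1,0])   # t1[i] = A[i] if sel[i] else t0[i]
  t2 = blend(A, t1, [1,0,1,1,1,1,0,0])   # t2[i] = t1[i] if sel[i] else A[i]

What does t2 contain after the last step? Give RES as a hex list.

RES = [ 0x6a  0x9d  0xc6  0xb0  0x10  0x6a  0x44  0x10 ]

→ t0 |b0|38|c6|44|10|6a|9d|0c|
→ t1 |6a|38|c6|b0|10|6a|44|0c|
→ t2 |6a|9d|c6|b0|10|6a|44|10|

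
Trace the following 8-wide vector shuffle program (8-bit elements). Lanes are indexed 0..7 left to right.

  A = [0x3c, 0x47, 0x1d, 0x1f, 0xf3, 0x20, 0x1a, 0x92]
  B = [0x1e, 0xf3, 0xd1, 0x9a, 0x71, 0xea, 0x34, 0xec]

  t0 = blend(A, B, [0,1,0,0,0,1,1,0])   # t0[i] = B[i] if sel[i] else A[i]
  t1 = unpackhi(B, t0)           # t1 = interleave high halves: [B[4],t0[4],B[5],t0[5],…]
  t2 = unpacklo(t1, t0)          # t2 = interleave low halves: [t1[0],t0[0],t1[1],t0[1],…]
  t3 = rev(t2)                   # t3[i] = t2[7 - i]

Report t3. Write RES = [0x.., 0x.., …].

→ t0 |3c|f3|1d|1f|f3|ea|34|92|
→ t1 |71|f3|ea|ea|34|34|ec|92|
→ t2 |71|3c|f3|f3|ea|1d|ea|1f|
→ t3 |1f|ea|1d|ea|f3|f3|3c|71|

RES = [ 0x1f  0xea  0x1d  0xea  0xf3  0xf3  0x3c  0x71 ]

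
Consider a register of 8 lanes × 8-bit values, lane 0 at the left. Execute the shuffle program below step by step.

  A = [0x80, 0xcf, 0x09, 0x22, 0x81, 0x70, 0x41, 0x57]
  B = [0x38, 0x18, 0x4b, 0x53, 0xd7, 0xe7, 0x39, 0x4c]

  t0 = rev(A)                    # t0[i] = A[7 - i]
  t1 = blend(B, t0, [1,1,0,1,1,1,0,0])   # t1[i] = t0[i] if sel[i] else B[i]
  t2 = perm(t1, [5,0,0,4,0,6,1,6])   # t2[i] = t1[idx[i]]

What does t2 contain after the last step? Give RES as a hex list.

t0 = [0x57, 0x41, 0x70, 0x81, 0x22, 0x09, 0xcf, 0x80]
t1 = [0x57, 0x41, 0x4b, 0x81, 0x22, 0x09, 0x39, 0x4c]
t2 = [0x09, 0x57, 0x57, 0x22, 0x57, 0x39, 0x41, 0x39]

RES = [ 0x09  0x57  0x57  0x22  0x57  0x39  0x41  0x39 ]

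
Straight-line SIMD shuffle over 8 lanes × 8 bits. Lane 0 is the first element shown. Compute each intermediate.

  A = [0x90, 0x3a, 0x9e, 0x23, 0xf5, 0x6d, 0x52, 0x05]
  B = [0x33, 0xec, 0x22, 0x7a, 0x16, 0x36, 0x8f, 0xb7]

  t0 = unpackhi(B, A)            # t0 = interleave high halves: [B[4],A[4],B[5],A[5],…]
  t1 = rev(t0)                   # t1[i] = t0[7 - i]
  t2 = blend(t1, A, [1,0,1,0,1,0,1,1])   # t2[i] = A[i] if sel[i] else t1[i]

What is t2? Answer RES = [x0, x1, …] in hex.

  t0: 16 f5 36 6d 8f 52 b7 05
  t1: 05 b7 52 8f 6d 36 f5 16
  t2: 90 b7 9e 8f f5 36 52 05

RES = [ 0x90  0xb7  0x9e  0x8f  0xf5  0x36  0x52  0x05 ]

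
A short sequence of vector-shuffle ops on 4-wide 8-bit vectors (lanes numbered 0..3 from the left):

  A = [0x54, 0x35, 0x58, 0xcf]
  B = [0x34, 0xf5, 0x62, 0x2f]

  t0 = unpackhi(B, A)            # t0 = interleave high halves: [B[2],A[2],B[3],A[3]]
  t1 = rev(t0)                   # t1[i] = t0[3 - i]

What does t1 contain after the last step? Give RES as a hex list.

RES = [0xcf, 0x2f, 0x58, 0x62]

→ t0 |62|58|2f|cf|
→ t1 |cf|2f|58|62|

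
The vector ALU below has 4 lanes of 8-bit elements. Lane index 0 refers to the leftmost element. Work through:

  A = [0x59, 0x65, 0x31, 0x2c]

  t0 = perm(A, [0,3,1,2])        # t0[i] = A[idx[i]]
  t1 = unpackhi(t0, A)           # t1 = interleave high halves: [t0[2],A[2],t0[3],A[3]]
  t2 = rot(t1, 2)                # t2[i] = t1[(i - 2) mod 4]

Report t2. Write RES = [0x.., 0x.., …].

→ t0 |59|2c|65|31|
→ t1 |65|31|31|2c|
→ t2 |31|2c|65|31|

RES = [ 0x31  0x2c  0x65  0x31 ]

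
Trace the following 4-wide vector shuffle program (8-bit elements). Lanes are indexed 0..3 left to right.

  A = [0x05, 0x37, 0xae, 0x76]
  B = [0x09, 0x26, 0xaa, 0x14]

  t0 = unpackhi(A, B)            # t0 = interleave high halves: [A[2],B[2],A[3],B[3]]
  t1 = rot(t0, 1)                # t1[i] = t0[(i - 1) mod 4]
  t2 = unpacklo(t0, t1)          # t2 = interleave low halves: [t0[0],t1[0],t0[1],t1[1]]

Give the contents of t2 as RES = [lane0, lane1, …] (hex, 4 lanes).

RES = [0xae, 0x14, 0xaa, 0xae]

→ t0 |ae|aa|76|14|
→ t1 |14|ae|aa|76|
→ t2 |ae|14|aa|ae|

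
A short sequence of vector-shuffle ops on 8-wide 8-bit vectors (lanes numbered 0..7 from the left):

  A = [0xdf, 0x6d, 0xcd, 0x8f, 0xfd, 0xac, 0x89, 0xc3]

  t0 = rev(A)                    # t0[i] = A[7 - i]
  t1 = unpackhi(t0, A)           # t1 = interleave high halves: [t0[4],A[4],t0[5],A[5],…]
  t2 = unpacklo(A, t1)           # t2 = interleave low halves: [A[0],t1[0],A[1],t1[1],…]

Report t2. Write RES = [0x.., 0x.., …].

RES = [0xdf, 0x8f, 0x6d, 0xfd, 0xcd, 0xcd, 0x8f, 0xac]

t0 = [0xc3, 0x89, 0xac, 0xfd, 0x8f, 0xcd, 0x6d, 0xdf]
t1 = [0x8f, 0xfd, 0xcd, 0xac, 0x6d, 0x89, 0xdf, 0xc3]
t2 = [0xdf, 0x8f, 0x6d, 0xfd, 0xcd, 0xcd, 0x8f, 0xac]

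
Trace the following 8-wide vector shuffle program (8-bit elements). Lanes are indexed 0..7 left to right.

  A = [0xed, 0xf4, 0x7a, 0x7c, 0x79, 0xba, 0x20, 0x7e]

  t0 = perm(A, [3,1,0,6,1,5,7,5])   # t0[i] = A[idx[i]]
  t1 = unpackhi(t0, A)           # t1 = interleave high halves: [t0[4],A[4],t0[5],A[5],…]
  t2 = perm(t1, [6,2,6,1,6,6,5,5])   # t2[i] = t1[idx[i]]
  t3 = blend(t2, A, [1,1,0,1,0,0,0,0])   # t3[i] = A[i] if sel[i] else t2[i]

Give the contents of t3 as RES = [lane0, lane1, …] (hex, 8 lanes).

RES = [ 0xed  0xf4  0xba  0x7c  0xba  0xba  0x20  0x20 ]

→ t0 |7c|f4|ed|20|f4|ba|7e|ba|
→ t1 |f4|79|ba|ba|7e|20|ba|7e|
→ t2 |ba|ba|ba|79|ba|ba|20|20|
→ t3 |ed|f4|ba|7c|ba|ba|20|20|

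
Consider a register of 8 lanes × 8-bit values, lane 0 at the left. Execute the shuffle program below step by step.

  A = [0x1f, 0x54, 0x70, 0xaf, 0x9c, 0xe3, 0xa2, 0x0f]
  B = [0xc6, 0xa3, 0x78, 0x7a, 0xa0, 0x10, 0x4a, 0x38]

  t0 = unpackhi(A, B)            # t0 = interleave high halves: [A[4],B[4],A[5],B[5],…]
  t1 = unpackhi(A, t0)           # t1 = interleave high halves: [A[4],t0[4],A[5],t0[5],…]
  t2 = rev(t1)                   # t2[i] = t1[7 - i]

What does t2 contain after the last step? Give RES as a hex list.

→ t0 |9c|a0|e3|10|a2|4a|0f|38|
→ t1 |9c|a2|e3|4a|a2|0f|0f|38|
→ t2 |38|0f|0f|a2|4a|e3|a2|9c|

RES = [0x38, 0x0f, 0x0f, 0xa2, 0x4a, 0xe3, 0xa2, 0x9c]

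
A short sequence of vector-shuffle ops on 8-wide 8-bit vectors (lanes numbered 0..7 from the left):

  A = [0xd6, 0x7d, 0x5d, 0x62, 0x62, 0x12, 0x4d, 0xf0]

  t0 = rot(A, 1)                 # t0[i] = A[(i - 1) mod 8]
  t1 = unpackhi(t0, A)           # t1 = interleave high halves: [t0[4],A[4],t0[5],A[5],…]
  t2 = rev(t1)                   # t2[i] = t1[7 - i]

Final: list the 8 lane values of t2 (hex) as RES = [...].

t0 = [0xf0, 0xd6, 0x7d, 0x5d, 0x62, 0x62, 0x12, 0x4d]
t1 = [0x62, 0x62, 0x62, 0x12, 0x12, 0x4d, 0x4d, 0xf0]
t2 = [0xf0, 0x4d, 0x4d, 0x12, 0x12, 0x62, 0x62, 0x62]

RES = [ 0xf0  0x4d  0x4d  0x12  0x12  0x62  0x62  0x62 ]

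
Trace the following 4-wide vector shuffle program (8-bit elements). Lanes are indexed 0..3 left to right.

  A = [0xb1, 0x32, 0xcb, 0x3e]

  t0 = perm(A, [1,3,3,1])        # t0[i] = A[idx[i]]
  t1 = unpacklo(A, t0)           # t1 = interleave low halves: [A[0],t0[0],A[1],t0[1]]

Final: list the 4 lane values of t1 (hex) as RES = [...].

RES = [ 0xb1  0x32  0x32  0x3e ]

t0 = [0x32, 0x3e, 0x3e, 0x32]
t1 = [0xb1, 0x32, 0x32, 0x3e]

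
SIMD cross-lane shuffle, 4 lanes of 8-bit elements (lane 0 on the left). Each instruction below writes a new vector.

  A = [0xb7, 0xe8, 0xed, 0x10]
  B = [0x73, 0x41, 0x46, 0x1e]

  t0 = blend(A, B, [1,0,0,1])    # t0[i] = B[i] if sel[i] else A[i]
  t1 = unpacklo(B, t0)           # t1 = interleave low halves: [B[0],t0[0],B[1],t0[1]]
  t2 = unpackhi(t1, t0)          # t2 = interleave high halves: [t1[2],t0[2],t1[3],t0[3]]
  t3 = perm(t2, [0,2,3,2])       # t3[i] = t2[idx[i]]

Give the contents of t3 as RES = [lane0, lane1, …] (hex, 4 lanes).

  t0: 73 e8 ed 1e
  t1: 73 73 41 e8
  t2: 41 ed e8 1e
  t3: 41 e8 1e e8

RES = [0x41, 0xe8, 0x1e, 0xe8]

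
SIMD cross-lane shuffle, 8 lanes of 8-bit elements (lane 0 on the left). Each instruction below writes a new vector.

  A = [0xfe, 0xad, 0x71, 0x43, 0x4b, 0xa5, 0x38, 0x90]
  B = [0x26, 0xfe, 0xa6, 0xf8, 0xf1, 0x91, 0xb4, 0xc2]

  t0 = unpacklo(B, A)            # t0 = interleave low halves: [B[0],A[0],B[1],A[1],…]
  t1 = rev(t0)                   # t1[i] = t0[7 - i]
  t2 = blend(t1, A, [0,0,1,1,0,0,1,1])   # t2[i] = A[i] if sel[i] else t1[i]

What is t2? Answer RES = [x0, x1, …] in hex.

  t0: 26 fe fe ad a6 71 f8 43
  t1: 43 f8 71 a6 ad fe fe 26
  t2: 43 f8 71 43 ad fe 38 90

RES = [0x43, 0xf8, 0x71, 0x43, 0xad, 0xfe, 0x38, 0x90]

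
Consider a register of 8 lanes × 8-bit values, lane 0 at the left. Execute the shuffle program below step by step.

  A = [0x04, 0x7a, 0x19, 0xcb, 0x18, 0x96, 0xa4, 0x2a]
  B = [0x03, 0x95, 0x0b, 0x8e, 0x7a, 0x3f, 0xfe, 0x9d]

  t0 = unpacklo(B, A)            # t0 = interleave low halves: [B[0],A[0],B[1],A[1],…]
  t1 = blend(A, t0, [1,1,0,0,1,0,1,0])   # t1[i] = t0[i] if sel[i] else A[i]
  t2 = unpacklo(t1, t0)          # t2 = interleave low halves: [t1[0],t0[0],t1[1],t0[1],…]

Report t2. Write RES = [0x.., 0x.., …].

  t0: 03 04 95 7a 0b 19 8e cb
  t1: 03 04 19 cb 0b 96 8e 2a
  t2: 03 03 04 04 19 95 cb 7a

RES = [0x03, 0x03, 0x04, 0x04, 0x19, 0x95, 0xcb, 0x7a]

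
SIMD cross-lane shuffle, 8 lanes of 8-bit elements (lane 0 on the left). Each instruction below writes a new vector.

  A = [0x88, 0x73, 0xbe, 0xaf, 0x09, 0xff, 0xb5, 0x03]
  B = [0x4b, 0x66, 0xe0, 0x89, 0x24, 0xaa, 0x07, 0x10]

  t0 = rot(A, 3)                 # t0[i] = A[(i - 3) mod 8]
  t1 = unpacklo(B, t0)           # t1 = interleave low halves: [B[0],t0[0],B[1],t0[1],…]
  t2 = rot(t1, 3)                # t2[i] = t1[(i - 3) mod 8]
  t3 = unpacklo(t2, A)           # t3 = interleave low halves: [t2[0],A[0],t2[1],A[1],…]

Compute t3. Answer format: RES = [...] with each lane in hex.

RES = [0x03, 0x88, 0x89, 0x73, 0x88, 0xbe, 0x4b, 0xaf]

t0 = [0xff, 0xb5, 0x03, 0x88, 0x73, 0xbe, 0xaf, 0x09]
t1 = [0x4b, 0xff, 0x66, 0xb5, 0xe0, 0x03, 0x89, 0x88]
t2 = [0x03, 0x89, 0x88, 0x4b, 0xff, 0x66, 0xb5, 0xe0]
t3 = [0x03, 0x88, 0x89, 0x73, 0x88, 0xbe, 0x4b, 0xaf]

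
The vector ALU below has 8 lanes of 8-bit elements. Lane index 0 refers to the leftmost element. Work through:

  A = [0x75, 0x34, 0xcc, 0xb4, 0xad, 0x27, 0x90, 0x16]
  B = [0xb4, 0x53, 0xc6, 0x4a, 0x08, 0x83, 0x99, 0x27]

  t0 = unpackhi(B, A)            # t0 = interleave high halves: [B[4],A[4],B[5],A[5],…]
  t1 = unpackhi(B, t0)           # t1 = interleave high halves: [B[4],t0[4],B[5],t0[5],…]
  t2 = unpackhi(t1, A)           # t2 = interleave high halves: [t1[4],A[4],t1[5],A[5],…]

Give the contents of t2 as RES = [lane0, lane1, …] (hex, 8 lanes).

t0 = [0x08, 0xad, 0x83, 0x27, 0x99, 0x90, 0x27, 0x16]
t1 = [0x08, 0x99, 0x83, 0x90, 0x99, 0x27, 0x27, 0x16]
t2 = [0x99, 0xad, 0x27, 0x27, 0x27, 0x90, 0x16, 0x16]

RES = [0x99, 0xad, 0x27, 0x27, 0x27, 0x90, 0x16, 0x16]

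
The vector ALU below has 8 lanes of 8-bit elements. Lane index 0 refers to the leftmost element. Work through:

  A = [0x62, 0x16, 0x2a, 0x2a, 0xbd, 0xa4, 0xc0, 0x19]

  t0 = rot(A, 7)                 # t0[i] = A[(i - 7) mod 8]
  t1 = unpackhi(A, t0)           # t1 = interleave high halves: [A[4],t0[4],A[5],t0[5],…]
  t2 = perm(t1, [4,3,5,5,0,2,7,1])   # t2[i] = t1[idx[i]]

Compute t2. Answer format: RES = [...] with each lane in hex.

RES = [ 0xc0  0xc0  0x19  0x19  0xbd  0xa4  0x62  0xa4 ]

  t0: 16 2a 2a bd a4 c0 19 62
  t1: bd a4 a4 c0 c0 19 19 62
  t2: c0 c0 19 19 bd a4 62 a4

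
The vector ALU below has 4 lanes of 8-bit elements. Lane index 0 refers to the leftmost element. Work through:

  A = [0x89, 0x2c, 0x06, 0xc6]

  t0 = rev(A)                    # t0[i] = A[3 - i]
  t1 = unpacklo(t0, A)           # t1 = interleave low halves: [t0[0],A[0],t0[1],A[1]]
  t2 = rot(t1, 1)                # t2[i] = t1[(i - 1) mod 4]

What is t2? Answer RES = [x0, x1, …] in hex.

→ t0 |c6|06|2c|89|
→ t1 |c6|89|06|2c|
→ t2 |2c|c6|89|06|

RES = [ 0x2c  0xc6  0x89  0x06 ]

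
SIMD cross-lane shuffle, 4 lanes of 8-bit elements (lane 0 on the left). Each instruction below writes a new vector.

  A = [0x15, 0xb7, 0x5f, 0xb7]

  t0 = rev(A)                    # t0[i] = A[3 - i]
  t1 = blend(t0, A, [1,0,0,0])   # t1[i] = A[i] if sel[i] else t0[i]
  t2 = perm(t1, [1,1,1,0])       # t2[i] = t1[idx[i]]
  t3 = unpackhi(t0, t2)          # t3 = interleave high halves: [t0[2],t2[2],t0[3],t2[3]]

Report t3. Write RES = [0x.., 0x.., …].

RES = [0xb7, 0x5f, 0x15, 0x15]

→ t0 |b7|5f|b7|15|
→ t1 |15|5f|b7|15|
→ t2 |5f|5f|5f|15|
→ t3 |b7|5f|15|15|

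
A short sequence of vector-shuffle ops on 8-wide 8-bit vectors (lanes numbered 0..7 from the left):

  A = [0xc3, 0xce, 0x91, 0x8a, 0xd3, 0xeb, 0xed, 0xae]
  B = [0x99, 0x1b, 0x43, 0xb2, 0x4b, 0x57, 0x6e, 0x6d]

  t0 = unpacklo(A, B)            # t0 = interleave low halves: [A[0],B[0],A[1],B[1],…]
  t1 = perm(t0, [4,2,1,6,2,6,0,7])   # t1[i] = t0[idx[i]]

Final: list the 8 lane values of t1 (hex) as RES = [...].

t0 = [0xc3, 0x99, 0xce, 0x1b, 0x91, 0x43, 0x8a, 0xb2]
t1 = [0x91, 0xce, 0x99, 0x8a, 0xce, 0x8a, 0xc3, 0xb2]

RES = [0x91, 0xce, 0x99, 0x8a, 0xce, 0x8a, 0xc3, 0xb2]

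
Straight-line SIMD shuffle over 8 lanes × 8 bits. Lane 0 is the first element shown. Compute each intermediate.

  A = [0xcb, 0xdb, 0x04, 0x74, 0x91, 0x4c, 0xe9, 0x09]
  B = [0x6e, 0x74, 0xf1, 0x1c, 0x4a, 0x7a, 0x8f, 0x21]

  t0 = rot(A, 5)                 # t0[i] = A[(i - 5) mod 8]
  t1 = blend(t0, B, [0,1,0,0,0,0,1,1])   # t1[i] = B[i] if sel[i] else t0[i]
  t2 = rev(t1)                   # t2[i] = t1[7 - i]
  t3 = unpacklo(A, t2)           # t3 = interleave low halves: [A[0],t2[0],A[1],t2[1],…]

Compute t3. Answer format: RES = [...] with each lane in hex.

t0 = [0x74, 0x91, 0x4c, 0xe9, 0x09, 0xcb, 0xdb, 0x04]
t1 = [0x74, 0x74, 0x4c, 0xe9, 0x09, 0xcb, 0x8f, 0x21]
t2 = [0x21, 0x8f, 0xcb, 0x09, 0xe9, 0x4c, 0x74, 0x74]
t3 = [0xcb, 0x21, 0xdb, 0x8f, 0x04, 0xcb, 0x74, 0x09]

RES = [0xcb, 0x21, 0xdb, 0x8f, 0x04, 0xcb, 0x74, 0x09]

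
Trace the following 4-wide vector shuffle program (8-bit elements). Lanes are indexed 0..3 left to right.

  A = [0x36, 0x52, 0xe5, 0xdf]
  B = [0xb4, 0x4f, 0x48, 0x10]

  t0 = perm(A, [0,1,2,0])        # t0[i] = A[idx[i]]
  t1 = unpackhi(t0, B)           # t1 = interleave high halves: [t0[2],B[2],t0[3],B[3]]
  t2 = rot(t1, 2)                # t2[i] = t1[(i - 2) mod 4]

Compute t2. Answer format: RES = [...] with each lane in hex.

RES = [ 0x36  0x10  0xe5  0x48 ]

→ t0 |36|52|e5|36|
→ t1 |e5|48|36|10|
→ t2 |36|10|e5|48|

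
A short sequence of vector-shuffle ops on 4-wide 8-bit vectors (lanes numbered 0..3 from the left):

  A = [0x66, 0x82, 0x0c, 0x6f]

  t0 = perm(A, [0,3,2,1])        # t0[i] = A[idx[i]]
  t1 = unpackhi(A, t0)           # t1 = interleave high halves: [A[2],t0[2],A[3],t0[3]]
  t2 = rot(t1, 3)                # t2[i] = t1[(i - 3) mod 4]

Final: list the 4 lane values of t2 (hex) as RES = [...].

  t0: 66 6f 0c 82
  t1: 0c 0c 6f 82
  t2: 0c 6f 82 0c

RES = [ 0x0c  0x6f  0x82  0x0c ]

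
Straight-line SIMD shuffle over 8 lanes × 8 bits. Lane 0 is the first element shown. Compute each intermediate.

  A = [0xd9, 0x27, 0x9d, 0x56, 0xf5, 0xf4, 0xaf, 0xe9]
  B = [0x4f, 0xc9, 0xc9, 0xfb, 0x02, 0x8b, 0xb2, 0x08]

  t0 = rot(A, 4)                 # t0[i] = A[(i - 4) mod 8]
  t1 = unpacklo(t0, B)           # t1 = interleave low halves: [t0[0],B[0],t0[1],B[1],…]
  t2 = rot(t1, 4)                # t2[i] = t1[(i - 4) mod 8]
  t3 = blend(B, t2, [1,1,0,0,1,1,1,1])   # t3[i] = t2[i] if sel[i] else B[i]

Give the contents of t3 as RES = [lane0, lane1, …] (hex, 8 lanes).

t0 = [0xf5, 0xf4, 0xaf, 0xe9, 0xd9, 0x27, 0x9d, 0x56]
t1 = [0xf5, 0x4f, 0xf4, 0xc9, 0xaf, 0xc9, 0xe9, 0xfb]
t2 = [0xaf, 0xc9, 0xe9, 0xfb, 0xf5, 0x4f, 0xf4, 0xc9]
t3 = [0xaf, 0xc9, 0xc9, 0xfb, 0xf5, 0x4f, 0xf4, 0xc9]

RES = [ 0xaf  0xc9  0xc9  0xfb  0xf5  0x4f  0xf4  0xc9 ]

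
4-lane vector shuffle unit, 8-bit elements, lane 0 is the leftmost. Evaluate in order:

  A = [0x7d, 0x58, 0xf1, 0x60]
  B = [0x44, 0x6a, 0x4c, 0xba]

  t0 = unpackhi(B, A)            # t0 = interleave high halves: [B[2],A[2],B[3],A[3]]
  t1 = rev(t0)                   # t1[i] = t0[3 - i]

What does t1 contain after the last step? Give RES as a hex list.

RES = [ 0x60  0xba  0xf1  0x4c ]

t0 = [0x4c, 0xf1, 0xba, 0x60]
t1 = [0x60, 0xba, 0xf1, 0x4c]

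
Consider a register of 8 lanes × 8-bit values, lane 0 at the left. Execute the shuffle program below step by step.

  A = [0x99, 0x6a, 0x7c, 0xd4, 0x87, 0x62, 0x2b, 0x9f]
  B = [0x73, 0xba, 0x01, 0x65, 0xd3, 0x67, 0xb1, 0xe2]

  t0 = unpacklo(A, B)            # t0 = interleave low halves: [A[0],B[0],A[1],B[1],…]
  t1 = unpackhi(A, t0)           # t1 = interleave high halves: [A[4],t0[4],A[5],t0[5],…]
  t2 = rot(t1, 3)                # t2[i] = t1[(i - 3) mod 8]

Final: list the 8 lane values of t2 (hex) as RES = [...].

RES = [ 0xd4  0x9f  0x65  0x87  0x7c  0x62  0x01  0x2b ]

  t0: 99 73 6a ba 7c 01 d4 65
  t1: 87 7c 62 01 2b d4 9f 65
  t2: d4 9f 65 87 7c 62 01 2b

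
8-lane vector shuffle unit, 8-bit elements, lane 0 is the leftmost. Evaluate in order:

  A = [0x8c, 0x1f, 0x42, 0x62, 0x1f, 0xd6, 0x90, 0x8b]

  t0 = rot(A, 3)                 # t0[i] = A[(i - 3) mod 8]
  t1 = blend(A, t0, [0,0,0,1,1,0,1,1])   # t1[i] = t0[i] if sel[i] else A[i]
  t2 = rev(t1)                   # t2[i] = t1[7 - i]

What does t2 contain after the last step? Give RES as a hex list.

→ t0 |d6|90|8b|8c|1f|42|62|1f|
→ t1 |8c|1f|42|8c|1f|d6|62|1f|
→ t2 |1f|62|d6|1f|8c|42|1f|8c|

RES = [0x1f, 0x62, 0xd6, 0x1f, 0x8c, 0x42, 0x1f, 0x8c]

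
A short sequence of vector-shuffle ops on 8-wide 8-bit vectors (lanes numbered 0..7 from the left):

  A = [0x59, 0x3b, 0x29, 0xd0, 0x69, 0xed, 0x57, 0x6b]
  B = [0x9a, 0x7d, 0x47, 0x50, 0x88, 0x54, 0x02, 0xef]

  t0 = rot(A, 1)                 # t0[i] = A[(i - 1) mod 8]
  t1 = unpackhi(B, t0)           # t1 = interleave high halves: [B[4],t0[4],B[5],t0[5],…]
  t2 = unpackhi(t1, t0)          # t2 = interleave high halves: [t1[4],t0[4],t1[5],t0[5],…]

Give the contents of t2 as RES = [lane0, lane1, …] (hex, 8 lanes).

RES = [ 0x02  0xd0  0xed  0x69  0xef  0xed  0x57  0x57 ]

  t0: 6b 59 3b 29 d0 69 ed 57
  t1: 88 d0 54 69 02 ed ef 57
  t2: 02 d0 ed 69 ef ed 57 57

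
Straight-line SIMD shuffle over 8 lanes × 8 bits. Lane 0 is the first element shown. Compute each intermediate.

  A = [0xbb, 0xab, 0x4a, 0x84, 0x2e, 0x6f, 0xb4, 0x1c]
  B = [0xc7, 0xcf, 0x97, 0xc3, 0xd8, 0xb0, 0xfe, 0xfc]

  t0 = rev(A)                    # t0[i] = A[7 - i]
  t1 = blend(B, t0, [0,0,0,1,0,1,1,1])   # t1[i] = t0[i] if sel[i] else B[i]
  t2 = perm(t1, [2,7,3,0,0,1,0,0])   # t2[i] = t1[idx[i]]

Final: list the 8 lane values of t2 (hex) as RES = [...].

RES = [0x97, 0xbb, 0x2e, 0xc7, 0xc7, 0xcf, 0xc7, 0xc7]

  t0: 1c b4 6f 2e 84 4a ab bb
  t1: c7 cf 97 2e d8 4a ab bb
  t2: 97 bb 2e c7 c7 cf c7 c7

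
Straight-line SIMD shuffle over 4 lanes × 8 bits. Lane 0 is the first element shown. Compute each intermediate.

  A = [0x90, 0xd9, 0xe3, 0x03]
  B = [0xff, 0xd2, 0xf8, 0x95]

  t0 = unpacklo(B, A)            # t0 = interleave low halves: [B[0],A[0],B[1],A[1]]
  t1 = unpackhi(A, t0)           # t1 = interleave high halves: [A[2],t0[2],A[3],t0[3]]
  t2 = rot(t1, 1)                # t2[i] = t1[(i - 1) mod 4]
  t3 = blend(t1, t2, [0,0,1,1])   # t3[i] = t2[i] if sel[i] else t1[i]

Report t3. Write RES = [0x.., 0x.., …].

RES = [0xe3, 0xd2, 0xd2, 0x03]

t0 = [0xff, 0x90, 0xd2, 0xd9]
t1 = [0xe3, 0xd2, 0x03, 0xd9]
t2 = [0xd9, 0xe3, 0xd2, 0x03]
t3 = [0xe3, 0xd2, 0xd2, 0x03]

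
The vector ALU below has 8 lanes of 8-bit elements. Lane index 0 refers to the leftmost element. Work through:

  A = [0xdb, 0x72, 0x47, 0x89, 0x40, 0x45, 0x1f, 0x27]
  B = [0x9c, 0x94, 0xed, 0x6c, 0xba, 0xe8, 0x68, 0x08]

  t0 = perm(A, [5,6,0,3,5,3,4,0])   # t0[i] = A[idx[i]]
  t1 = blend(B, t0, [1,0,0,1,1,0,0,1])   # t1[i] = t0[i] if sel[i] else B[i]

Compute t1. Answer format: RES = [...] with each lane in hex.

RES = [0x45, 0x94, 0xed, 0x89, 0x45, 0xe8, 0x68, 0xdb]

  t0: 45 1f db 89 45 89 40 db
  t1: 45 94 ed 89 45 e8 68 db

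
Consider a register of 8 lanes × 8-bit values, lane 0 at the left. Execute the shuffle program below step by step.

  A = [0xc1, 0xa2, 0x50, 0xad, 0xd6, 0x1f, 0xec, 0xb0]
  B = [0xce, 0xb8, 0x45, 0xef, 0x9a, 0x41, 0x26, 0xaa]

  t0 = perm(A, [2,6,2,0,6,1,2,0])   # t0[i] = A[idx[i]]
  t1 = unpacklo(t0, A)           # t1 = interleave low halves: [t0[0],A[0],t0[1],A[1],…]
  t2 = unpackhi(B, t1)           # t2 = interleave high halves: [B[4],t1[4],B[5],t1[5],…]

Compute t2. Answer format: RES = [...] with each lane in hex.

RES = [0x9a, 0x50, 0x41, 0x50, 0x26, 0xc1, 0xaa, 0xad]

→ t0 |50|ec|50|c1|ec|a2|50|c1|
→ t1 |50|c1|ec|a2|50|50|c1|ad|
→ t2 |9a|50|41|50|26|c1|aa|ad|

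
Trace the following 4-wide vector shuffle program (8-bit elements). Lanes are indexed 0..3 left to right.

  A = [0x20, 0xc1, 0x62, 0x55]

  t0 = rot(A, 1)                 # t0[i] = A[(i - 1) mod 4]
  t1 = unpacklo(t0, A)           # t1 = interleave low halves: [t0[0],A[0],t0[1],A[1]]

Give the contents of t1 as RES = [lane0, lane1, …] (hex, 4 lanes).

RES = [0x55, 0x20, 0x20, 0xc1]

  t0: 55 20 c1 62
  t1: 55 20 20 c1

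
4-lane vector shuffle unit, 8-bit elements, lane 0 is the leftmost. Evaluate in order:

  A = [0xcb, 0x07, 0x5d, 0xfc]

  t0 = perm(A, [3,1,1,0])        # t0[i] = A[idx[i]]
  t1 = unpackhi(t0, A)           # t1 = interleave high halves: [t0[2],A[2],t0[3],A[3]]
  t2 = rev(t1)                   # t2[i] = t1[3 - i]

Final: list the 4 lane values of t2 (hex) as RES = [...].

→ t0 |fc|07|07|cb|
→ t1 |07|5d|cb|fc|
→ t2 |fc|cb|5d|07|

RES = [ 0xfc  0xcb  0x5d  0x07 ]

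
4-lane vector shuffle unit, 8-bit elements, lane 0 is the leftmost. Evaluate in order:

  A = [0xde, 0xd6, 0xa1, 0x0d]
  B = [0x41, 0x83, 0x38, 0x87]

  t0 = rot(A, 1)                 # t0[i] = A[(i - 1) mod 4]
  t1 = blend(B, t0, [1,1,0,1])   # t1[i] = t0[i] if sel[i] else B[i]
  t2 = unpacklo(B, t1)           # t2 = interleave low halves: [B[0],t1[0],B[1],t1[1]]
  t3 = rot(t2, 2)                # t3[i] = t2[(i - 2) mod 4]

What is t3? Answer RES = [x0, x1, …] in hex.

RES = [ 0x83  0xde  0x41  0x0d ]

t0 = [0x0d, 0xde, 0xd6, 0xa1]
t1 = [0x0d, 0xde, 0x38, 0xa1]
t2 = [0x41, 0x0d, 0x83, 0xde]
t3 = [0x83, 0xde, 0x41, 0x0d]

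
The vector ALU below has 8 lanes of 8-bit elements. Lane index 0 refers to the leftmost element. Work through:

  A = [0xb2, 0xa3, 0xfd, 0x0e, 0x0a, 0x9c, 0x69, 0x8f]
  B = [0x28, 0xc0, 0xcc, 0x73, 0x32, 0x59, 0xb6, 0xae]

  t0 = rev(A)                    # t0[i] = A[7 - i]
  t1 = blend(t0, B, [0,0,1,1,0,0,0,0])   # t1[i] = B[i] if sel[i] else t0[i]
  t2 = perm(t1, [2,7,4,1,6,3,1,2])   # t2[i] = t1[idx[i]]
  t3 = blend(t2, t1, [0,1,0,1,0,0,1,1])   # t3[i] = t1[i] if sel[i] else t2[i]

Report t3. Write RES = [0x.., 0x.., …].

  t0: 8f 69 9c 0a 0e fd a3 b2
  t1: 8f 69 cc 73 0e fd a3 b2
  t2: cc b2 0e 69 a3 73 69 cc
  t3: cc 69 0e 73 a3 73 a3 b2

RES = [0xcc, 0x69, 0x0e, 0x73, 0xa3, 0x73, 0xa3, 0xb2]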